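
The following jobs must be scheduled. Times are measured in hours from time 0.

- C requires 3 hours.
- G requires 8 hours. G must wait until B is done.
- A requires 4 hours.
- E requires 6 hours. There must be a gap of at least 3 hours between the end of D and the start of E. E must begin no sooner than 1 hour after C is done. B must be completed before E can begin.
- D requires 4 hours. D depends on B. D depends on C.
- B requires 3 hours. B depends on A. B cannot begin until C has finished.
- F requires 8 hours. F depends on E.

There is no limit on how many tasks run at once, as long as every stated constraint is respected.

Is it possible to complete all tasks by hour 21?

C can start immediately at hour 0; it finishes at hour 3.
A can start immediately at hour 0; it finishes at hour 4.
B needs all of A (finishes hour 4); C (finishes hour 3). That puts its earliest start at hour 4; it finishes at 4 + 3 = hour 7.
G cannot begin until B (finishes hour 7). It runs from hour 7 to 7 + 8 = hour 15.
D needs all of B (finishes hour 7); C (finishes hour 3). That puts its earliest start at hour 7; it finishes at 7 + 4 = hour 11.
E needs all of D (finishes hour 11, plus 3-hour gap → hour 14); C (finishes hour 3, plus 1-hour gap → hour 4); B (finishes hour 7). That puts its earliest start at hour 14; it finishes at 14 + 6 = hour 20.
F waits on E (finishes hour 20), so it starts at hour 20 and finishes at 20 + 8 = hour 28.
The earliest everything can be done is hour 28, which is after the deadline of 21, so it is not possible.

No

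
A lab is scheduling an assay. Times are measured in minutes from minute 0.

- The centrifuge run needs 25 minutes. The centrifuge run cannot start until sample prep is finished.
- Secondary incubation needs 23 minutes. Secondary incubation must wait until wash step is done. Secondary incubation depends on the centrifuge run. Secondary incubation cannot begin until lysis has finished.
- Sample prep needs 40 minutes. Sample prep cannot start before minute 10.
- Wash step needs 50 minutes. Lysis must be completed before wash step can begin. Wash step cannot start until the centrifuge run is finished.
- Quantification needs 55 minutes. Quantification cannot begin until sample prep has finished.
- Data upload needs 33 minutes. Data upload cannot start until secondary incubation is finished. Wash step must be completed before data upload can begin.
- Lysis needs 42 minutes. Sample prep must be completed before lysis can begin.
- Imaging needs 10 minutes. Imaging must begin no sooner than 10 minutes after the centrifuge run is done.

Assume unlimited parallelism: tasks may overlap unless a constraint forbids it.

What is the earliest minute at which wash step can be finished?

142

Sample prep waits on its own release at minute 10, so it starts at minute 10 and finishes at 10 + 40 = minute 50.
After sample prep (finishes minute 50), the centrifuge run can start at minute 50 and finishes at minute 75.
Lysis waits on sample prep (finishes minute 50), so it starts at minute 50 and finishes at 50 + 42 = minute 92.
Wash step needs all of lysis (finishes minute 92); the centrifuge run (finishes minute 75). That puts its earliest start at minute 92; it finishes at 92 + 50 = minute 142.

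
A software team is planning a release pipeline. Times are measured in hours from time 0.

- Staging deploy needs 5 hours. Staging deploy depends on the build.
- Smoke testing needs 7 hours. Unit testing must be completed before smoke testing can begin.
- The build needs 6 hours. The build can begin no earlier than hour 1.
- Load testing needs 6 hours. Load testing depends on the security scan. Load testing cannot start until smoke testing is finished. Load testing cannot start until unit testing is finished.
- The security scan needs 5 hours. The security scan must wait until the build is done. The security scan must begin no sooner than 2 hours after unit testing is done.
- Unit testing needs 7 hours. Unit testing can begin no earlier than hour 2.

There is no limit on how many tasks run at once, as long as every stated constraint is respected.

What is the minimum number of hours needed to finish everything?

Unit testing cannot begin until its own release at hour 2. It runs from hour 2 to 2 + 7 = hour 9.
After unit testing (finishes hour 9), smoke testing can start at hour 9 and finishes at hour 16.
The build waits on its own release at hour 1, so it starts at hour 1 and finishes at 1 + 6 = hour 7.
Staging deploy waits on the build (finishes hour 7), so it starts at hour 7 and finishes at 7 + 5 = hour 12.
For the security scan: the build (finishes hour 7); unit testing (finishes hour 9, plus 2-hour gap → hour 11). Taking the maximum gives a start of hour 11, and it finishes at 11 + 5 = hour 16.
For load testing: the security scan (finishes hour 16); smoke testing (finishes hour 16); unit testing (finishes hour 9). Taking the maximum gives a start of hour 16, and it finishes at 16 + 6 = hour 22.
All tasks are finished once the last one completes. Finish times: The build at 7, Unit testing at 9, The security scan at 16, Staging deploy at 12, Smoke testing at 16, Load testing at 22. The latest is hour 22.

22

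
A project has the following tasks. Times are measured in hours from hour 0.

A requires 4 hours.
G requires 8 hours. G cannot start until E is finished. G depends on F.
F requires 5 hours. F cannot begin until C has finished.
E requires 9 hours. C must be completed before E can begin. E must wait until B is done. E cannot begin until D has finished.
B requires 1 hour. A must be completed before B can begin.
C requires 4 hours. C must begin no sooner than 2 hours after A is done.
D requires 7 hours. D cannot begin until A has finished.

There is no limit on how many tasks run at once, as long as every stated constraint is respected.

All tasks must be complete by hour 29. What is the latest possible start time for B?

G must finish by hour 29; it takes 8 hours, so it must start by 29 − 8 = hour 21.
E feeds into G (must start by hour 21); so E must finish by hour 21 and therefore start by hour 12.
Since E (must start by hour 12) depends on it, B must finish by hour 12. Backing off its 1-hour duration gives a latest start of hour 11.

11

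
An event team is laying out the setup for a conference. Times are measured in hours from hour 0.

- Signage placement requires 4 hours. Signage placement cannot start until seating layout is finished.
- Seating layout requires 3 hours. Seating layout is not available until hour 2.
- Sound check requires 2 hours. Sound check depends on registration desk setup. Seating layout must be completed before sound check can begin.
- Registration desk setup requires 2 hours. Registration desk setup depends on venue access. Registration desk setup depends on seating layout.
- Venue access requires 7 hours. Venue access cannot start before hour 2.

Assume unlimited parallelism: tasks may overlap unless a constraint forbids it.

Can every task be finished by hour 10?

Seating layout waits on its own release at hour 2, so it starts at hour 2 and finishes at 2 + 3 = hour 5.
After seating layout (finishes hour 5), signage placement can start at hour 5 and finishes at hour 9.
After its own release at hour 2, venue access can start at hour 2 and finishes at hour 9.
Registration desk setup has to wait for venue access (finishes hour 9); seating layout (finishes hour 5). The latest of these is hour 9, so registration desk setup runs hour 9 to 9 + 2 = hour 11.
Sound check cannot start until registration desk setup (finishes hour 11); seating layout (finishes hour 5). The controlling bound is hour 11, so sound check finishes at 11 + 2 = hour 13.
The earliest everything can be done is hour 13, which is after the deadline of 10, so it is not possible.

No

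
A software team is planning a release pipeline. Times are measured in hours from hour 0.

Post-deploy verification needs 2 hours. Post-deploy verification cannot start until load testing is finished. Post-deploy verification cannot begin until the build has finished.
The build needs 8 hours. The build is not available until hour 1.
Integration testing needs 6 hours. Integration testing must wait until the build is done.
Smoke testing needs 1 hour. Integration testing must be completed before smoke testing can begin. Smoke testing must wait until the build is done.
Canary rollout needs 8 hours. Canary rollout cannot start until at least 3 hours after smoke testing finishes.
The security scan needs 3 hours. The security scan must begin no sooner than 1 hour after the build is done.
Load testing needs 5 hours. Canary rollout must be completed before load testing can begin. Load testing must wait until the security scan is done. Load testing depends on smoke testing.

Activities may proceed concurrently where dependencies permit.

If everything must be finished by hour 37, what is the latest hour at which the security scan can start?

Post-deploy verification has no dependents, so it just needs to finish by hour 37. Starting by 37 − 2 = hour 35 achieves that.
Load testing has to be done before post-deploy verification (must start by hour 35). That means finishing by hour 35, i.e. starting by 35 − 5 = hour 30.
The security scan feeds into load testing (must start by hour 30); so the security scan must finish by hour 30 and therefore start by hour 27.

27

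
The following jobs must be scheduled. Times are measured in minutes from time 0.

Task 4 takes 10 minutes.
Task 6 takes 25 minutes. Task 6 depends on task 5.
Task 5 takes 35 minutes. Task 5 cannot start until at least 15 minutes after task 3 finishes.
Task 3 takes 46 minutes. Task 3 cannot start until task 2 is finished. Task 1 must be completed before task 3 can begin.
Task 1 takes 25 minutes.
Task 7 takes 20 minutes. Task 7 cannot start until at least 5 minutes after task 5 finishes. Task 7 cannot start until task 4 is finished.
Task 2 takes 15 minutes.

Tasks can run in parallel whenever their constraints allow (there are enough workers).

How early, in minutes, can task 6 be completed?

Nothing blocks task 2, so it runs from minute 0 to minute 15.
Task 1 can start immediately at minute 0; it finishes at minute 25.
Task 3 has to wait for task 2 (finishes minute 15); task 1 (finishes minute 25). The latest of these is minute 25, so task 3 runs minute 25 to 25 + 46 = minute 71.
Task 5 waits on task 3 (finishes minute 71, plus 15-minute gap → minute 86), so it starts at minute 86 and finishes at 86 + 35 = minute 121.
After task 5 (finishes minute 121), task 6 can start at minute 121 and finishes at minute 146.

146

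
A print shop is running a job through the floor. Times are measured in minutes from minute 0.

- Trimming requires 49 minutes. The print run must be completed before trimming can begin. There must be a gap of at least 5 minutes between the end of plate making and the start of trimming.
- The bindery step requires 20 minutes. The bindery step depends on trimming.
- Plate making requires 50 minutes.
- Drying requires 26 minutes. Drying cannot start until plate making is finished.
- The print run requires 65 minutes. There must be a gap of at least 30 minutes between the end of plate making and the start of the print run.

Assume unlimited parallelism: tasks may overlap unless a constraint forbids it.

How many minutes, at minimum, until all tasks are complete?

Plate making can start immediately at minute 0; it finishes at minute 50.
Drying cannot begin until plate making (finishes minute 50). It runs from minute 50 to 50 + 26 = minute 76.
The print run waits on plate making (finishes minute 50, plus 30-minute gap → minute 80), so it starts at minute 80 and finishes at 80 + 65 = minute 145.
For trimming: the print run (finishes minute 145); plate making (finishes minute 50, plus 5-minute gap → minute 55). Taking the maximum gives a start of minute 145, and it finishes at 145 + 49 = minute 194.
After trimming (finishes minute 194), the bindery step can start at minute 194 and finishes at minute 214.
All tasks are finished once the last one completes. Finish times: Plate making at 50, The print run at 145, Drying at 76, Trimming at 194, The bindery step at 214. The latest is minute 214.

214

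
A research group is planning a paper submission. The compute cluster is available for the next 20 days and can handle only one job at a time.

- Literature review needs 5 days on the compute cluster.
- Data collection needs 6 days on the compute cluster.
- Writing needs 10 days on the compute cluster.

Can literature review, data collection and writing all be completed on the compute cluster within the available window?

Running back to back, the jobs need 5 + 6 + 10 = 21 days on the compute cluster.
Since 21 > 20, they cannot all fit.

No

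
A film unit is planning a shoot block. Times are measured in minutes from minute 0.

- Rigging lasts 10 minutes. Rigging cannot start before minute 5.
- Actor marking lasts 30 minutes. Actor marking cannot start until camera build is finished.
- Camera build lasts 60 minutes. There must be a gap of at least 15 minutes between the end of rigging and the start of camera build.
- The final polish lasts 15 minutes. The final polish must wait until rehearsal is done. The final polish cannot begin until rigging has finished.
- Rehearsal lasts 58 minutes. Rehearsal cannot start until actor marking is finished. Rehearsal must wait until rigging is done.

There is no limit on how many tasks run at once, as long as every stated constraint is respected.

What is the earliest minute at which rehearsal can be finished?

178

Rigging cannot begin until its own release at minute 5. It runs from minute 5 to 5 + 10 = minute 15.
After rigging (finishes minute 15, plus 15-minute gap → minute 30), camera build can start at minute 30 and finishes at minute 90.
Actor marking waits on camera build (finishes minute 90), so it starts at minute 90 and finishes at 90 + 30 = minute 120.
Rehearsal needs all of actor marking (finishes minute 120); rigging (finishes minute 15). That puts its earliest start at minute 120; it finishes at 120 + 58 = minute 178.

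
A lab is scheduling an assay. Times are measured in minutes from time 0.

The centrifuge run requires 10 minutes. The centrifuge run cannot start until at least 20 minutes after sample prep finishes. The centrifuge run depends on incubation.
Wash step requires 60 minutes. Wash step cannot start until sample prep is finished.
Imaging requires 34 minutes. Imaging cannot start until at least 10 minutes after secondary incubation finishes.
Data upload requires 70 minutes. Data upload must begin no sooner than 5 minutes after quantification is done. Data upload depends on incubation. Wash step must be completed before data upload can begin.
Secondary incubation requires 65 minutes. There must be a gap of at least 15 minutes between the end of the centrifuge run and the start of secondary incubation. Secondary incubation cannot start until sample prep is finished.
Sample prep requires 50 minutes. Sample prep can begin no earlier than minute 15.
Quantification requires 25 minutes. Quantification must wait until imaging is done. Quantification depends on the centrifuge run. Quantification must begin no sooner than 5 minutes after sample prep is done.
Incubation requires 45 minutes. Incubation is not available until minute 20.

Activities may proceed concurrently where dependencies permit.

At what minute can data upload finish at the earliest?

Incubation cannot begin until its own release at minute 20. It runs from minute 20 to 20 + 45 = minute 65.
After its own release at minute 15, sample prep can start at minute 15 and finishes at minute 65.
Wash step waits on sample prep (finishes minute 65), so it starts at minute 65 and finishes at 65 + 60 = minute 125.
The centrifuge run cannot start until sample prep (finishes minute 65, plus 20-minute gap → minute 85); incubation (finishes minute 65). The controlling bound is minute 85, so the centrifuge run finishes at 85 + 10 = minute 95.
Secondary incubation needs all of the centrifuge run (finishes minute 95, plus 15-minute gap → minute 110); sample prep (finishes minute 65). That puts its earliest start at minute 110; it finishes at 110 + 65 = minute 175.
Imaging waits on secondary incubation (finishes minute 175, plus 10-minute gap → minute 185), so it starts at minute 185 and finishes at 185 + 34 = minute 219.
Quantification needs all of imaging (finishes minute 219); the centrifuge run (finishes minute 95); sample prep (finishes minute 65, plus 5-minute gap → minute 70). That puts its earliest start at minute 219; it finishes at 219 + 25 = minute 244.
Data upload has to wait for quantification (finishes minute 244, plus 5-minute gap → minute 249); incubation (finishes minute 65); wash step (finishes minute 125). The latest of these is minute 249, so data upload runs minute 249 to 249 + 70 = minute 319.

319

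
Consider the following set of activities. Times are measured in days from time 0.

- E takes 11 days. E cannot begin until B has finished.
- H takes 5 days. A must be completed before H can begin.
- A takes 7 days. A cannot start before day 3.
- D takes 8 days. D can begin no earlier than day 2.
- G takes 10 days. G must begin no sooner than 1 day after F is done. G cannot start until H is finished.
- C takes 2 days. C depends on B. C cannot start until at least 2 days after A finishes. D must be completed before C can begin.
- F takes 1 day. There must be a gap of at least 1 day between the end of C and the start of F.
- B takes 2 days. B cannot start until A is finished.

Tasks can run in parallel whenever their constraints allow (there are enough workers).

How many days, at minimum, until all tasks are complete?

D waits on its own release at day 2, so it starts at day 2 and finishes at 2 + 8 = day 10.
A cannot begin until its own release at day 3. It runs from day 3 to 3 + 7 = day 10.
H cannot begin until A (finishes day 10). It runs from day 10 to 10 + 5 = day 15.
B waits on A (finishes day 10), so it starts at day 10 and finishes at 10 + 2 = day 12.
After B (finishes day 12), E can start at day 12 and finishes at day 23.
For C: B (finishes day 12); A (finishes day 10, plus 2-day gap → day 12); D (finishes day 10). Taking the maximum gives a start of day 12, and it finishes at 12 + 2 = day 14.
After C (finishes day 14, plus 1-day gap → day 15), F can start at day 15 and finishes at day 16.
For G: F (finishes day 16, plus 1-day gap → day 17); H (finishes day 15). Taking the maximum gives a start of day 17, and it finishes at 17 + 10 = day 27.
All tasks are finished once the last one completes. Finish times: A at 10, B at 12, C at 14, D at 10, E at 23, F at 16, G at 27, H at 15. The latest is day 27.

27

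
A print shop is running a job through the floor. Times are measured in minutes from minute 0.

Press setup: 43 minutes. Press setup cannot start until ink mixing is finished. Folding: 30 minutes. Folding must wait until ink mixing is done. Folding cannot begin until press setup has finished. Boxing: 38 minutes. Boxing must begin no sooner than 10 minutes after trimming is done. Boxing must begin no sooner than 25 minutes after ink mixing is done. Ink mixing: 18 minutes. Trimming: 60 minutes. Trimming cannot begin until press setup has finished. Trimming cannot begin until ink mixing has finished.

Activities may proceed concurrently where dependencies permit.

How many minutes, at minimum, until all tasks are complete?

Ink mixing has no prerequisites, so it starts at minute 0 and finishes at minute 18.
Press setup cannot begin until ink mixing (finishes minute 18). It runs from minute 18 to 18 + 43 = minute 61.
Folding cannot start until ink mixing (finishes minute 18); press setup (finishes minute 61). The controlling bound is minute 61, so folding finishes at 61 + 30 = minute 91.
For trimming: press setup (finishes minute 61); ink mixing (finishes minute 18). Taking the maximum gives a start of minute 61, and it finishes at 61 + 60 = minute 121.
For boxing: trimming (finishes minute 121, plus 10-minute gap → minute 131); ink mixing (finishes minute 18, plus 25-minute gap → minute 43). Taking the maximum gives a start of minute 131, and it finishes at 131 + 38 = minute 169.
All tasks are finished once the last one completes. Finish times: Ink mixing at 18, Press setup at 61, Trimming at 121, Folding at 91, Boxing at 169. The latest is minute 169.

169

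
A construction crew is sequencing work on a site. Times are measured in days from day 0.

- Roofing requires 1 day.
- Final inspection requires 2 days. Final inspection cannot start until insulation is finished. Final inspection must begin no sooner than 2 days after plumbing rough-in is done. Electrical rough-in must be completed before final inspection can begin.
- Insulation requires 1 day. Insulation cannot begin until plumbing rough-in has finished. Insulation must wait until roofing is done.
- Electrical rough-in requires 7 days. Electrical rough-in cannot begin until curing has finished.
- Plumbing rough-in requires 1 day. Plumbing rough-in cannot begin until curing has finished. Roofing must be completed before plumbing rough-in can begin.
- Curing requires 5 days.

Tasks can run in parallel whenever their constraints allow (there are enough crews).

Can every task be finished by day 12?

No

Roofing can start immediately at day 0; it finishes at day 1.
Nothing blocks curing, so it runs from day 0 to day 5.
After curing (finishes day 5), electrical rough-in can start at day 5 and finishes at day 12.
Plumbing rough-in needs all of curing (finishes day 5); roofing (finishes day 1). That puts its earliest start at day 5; it finishes at 5 + 1 = day 6.
For insulation: plumbing rough-in (finishes day 6); roofing (finishes day 1). Taking the maximum gives a start of day 6, and it finishes at 6 + 1 = day 7.
For final inspection: insulation (finishes day 7); plumbing rough-in (finishes day 6, plus 2-day gap → day 8); electrical rough-in (finishes day 12). Taking the maximum gives a start of day 12, and it finishes at 12 + 2 = day 14.
The earliest everything can be done is day 14, which is after the deadline of 12, so it is not possible.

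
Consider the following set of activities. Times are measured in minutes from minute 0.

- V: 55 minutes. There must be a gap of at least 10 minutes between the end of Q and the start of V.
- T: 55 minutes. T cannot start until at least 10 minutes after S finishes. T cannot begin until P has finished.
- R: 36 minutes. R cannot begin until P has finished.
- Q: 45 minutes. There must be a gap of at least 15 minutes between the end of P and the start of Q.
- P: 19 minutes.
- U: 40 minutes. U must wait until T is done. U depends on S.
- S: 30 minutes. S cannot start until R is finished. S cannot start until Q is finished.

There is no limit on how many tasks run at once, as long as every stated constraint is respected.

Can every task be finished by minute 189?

No

P can start immediately at minute 0; it finishes at minute 19.
R waits on P (finishes minute 19), so it starts at minute 19 and finishes at 19 + 36 = minute 55.
Q waits on P (finishes minute 19, plus 15-minute gap → minute 34), so it starts at minute 34 and finishes at 34 + 45 = minute 79.
V waits on Q (finishes minute 79, plus 10-minute gap → minute 89), so it starts at minute 89 and finishes at 89 + 55 = minute 144.
For S: R (finishes minute 55); Q (finishes minute 79). Taking the maximum gives a start of minute 79, and it finishes at 79 + 30 = minute 109.
T needs all of S (finishes minute 109, plus 10-minute gap → minute 119); P (finishes minute 19). That puts its earliest start at minute 119; it finishes at 119 + 55 = minute 174.
U cannot start until T (finishes minute 174); S (finishes minute 109). The controlling bound is minute 174, so U finishes at 174 + 40 = minute 214.
The earliest everything can be done is minute 214, which is after the deadline of 189, so it is not possible.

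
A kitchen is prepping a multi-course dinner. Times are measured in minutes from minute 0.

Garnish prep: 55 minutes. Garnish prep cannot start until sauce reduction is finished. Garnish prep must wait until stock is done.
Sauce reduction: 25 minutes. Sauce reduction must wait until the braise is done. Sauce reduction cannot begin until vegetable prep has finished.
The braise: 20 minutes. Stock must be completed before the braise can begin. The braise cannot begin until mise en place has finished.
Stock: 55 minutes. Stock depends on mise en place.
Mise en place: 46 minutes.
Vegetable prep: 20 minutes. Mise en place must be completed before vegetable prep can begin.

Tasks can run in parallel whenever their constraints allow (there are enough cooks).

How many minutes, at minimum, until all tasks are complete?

201

Mise en place has no prerequisites, so it starts at minute 0 and finishes at minute 46.
Vegetable prep waits on mise en place (finishes minute 46), so it starts at minute 46 and finishes at 46 + 20 = minute 66.
Stock waits on mise en place (finishes minute 46), so it starts at minute 46 and finishes at 46 + 55 = minute 101.
The braise cannot start until stock (finishes minute 101); mise en place (finishes minute 46). The controlling bound is minute 101, so the braise finishes at 101 + 20 = minute 121.
For sauce reduction: the braise (finishes minute 121); vegetable prep (finishes minute 66). Taking the maximum gives a start of minute 121, and it finishes at 121 + 25 = minute 146.
Garnish prep has to wait for sauce reduction (finishes minute 146); stock (finishes minute 101). The latest of these is minute 146, so garnish prep runs minute 146 to 146 + 55 = minute 201.
All tasks are finished once the last one completes. Finish times: Mise en place at 46, Stock at 101, The braise at 121, Vegetable prep at 66, Sauce reduction at 146, Garnish prep at 201. The latest is minute 201.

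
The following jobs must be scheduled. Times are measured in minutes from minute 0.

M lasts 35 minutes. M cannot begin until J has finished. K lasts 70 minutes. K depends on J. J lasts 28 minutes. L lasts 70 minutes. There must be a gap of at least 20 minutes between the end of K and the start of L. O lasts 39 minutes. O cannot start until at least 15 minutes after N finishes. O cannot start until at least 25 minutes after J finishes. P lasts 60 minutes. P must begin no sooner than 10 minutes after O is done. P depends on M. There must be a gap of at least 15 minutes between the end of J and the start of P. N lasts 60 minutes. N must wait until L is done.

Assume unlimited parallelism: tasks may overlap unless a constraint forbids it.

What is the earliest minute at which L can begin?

118

Nothing blocks J, so it runs from minute 0 to minute 28.
K waits on J (finishes minute 28), so it starts at minute 28 and finishes at 28 + 70 = minute 98.
L waits on K (finishes minute 98, plus 20-minute gap → minute 118), so the earliest it can start is minute 118.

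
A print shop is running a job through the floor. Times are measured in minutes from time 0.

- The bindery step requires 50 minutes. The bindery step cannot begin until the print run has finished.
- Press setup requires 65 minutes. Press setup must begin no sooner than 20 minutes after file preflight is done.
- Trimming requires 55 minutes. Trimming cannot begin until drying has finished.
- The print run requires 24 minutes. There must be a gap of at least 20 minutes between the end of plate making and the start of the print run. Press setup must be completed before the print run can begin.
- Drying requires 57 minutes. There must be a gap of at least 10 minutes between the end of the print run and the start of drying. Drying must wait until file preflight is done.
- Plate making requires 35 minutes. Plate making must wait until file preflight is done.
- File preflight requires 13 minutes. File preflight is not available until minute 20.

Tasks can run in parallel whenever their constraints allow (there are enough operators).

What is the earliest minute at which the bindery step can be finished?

192

File preflight waits on its own release at minute 20, so it starts at minute 20 and finishes at 20 + 13 = minute 33.
After file preflight (finishes minute 33, plus 20-minute gap → minute 53), press setup can start at minute 53 and finishes at minute 118.
Plate making cannot begin until file preflight (finishes minute 33). It runs from minute 33 to 33 + 35 = minute 68.
The print run cannot start until plate making (finishes minute 68, plus 20-minute gap → minute 88); press setup (finishes minute 118). The controlling bound is minute 118, so the print run finishes at 118 + 24 = minute 142.
The bindery step cannot begin until the print run (finishes minute 142). It runs from minute 142 to 142 + 50 = minute 192.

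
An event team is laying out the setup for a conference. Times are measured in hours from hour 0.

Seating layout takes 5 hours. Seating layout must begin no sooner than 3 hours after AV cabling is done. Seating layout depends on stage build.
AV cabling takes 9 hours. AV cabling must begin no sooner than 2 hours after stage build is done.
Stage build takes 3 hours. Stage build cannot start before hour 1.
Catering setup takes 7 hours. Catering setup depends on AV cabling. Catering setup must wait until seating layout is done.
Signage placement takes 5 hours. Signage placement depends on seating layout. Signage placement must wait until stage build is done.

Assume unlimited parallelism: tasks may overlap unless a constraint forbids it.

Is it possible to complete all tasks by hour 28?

After its own release at hour 1, stage build can start at hour 1 and finishes at hour 4.
AV cabling cannot begin until stage build (finishes hour 4, plus 2-hour gap → hour 6). It runs from hour 6 to 6 + 9 = hour 15.
Seating layout needs all of AV cabling (finishes hour 15, plus 3-hour gap → hour 18); stage build (finishes hour 4). That puts its earliest start at hour 18; it finishes at 18 + 5 = hour 23.
Catering setup cannot start until AV cabling (finishes hour 15); seating layout (finishes hour 23). The controlling bound is hour 23, so catering setup finishes at 23 + 7 = hour 30.
Signage placement has to wait for seating layout (finishes hour 23); stage build (finishes hour 4). The latest of these is hour 23, so signage placement runs hour 23 to 23 + 5 = hour 28.
The earliest everything can be done is hour 30, which is after the deadline of 28, so it is not possible.

No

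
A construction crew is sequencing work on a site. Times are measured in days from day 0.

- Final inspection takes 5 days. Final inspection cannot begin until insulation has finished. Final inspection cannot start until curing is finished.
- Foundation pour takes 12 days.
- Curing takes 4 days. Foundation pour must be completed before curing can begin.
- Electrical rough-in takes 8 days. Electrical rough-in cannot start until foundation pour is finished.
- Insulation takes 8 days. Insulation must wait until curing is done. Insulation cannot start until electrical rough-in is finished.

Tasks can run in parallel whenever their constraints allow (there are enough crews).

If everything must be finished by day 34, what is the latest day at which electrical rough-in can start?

13

Final inspection has no dependents, so it just needs to finish by day 34. Starting by 34 − 5 = day 29 achieves that.
Since final inspection (must start by day 29) depends on it, insulation must finish by day 29. Backing off its 8-day duration gives a latest start of day 21.
Electrical rough-in must finish before insulation (must start by day 21). With an 8-day duration, electrical rough-in must start by 21 − 8 = day 13.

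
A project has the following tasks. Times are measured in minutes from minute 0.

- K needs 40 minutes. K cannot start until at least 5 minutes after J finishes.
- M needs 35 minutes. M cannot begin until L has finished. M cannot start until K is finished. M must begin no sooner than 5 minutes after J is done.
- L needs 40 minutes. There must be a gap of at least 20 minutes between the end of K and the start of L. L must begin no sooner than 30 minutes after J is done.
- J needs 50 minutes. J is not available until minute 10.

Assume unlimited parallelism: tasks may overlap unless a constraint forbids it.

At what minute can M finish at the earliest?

J waits on its own release at minute 10, so it starts at minute 10 and finishes at 10 + 50 = minute 60.
After J (finishes minute 60, plus 5-minute gap → minute 65), K can start at minute 65 and finishes at minute 105.
L cannot start until K (finishes minute 105, plus 20-minute gap → minute 125); J (finishes minute 60, plus 30-minute gap → minute 90). The controlling bound is minute 125, so L finishes at 125 + 40 = minute 165.
M needs all of L (finishes minute 165); K (finishes minute 105); J (finishes minute 60, plus 5-minute gap → minute 65). That puts its earliest start at minute 165; it finishes at 165 + 35 = minute 200.

200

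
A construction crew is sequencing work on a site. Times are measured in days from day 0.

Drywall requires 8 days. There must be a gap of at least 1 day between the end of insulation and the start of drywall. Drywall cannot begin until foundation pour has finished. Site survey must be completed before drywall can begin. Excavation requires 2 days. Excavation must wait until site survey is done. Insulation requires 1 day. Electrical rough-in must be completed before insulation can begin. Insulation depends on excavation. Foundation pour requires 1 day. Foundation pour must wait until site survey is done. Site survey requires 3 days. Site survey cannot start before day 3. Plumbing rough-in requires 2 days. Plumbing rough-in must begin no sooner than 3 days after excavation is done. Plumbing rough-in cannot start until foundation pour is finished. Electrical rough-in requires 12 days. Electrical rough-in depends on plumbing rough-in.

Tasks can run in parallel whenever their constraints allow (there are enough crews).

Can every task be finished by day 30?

Site survey waits on its own release at day 3, so it starts at day 3 and finishes at 3 + 3 = day 6.
Foundation pour waits on site survey (finishes day 6), so it starts at day 6 and finishes at 6 + 1 = day 7.
Excavation cannot begin until site survey (finishes day 6). It runs from day 6 to 6 + 2 = day 8.
Plumbing rough-in has to wait for excavation (finishes day 8, plus 3-day gap → day 11); foundation pour (finishes day 7). The latest of these is day 11, so plumbing rough-in runs day 11 to 11 + 2 = day 13.
Electrical rough-in waits on plumbing rough-in (finishes day 13), so it starts at day 13 and finishes at 13 + 12 = day 25.
Insulation needs all of electrical rough-in (finishes day 25); excavation (finishes day 8). That puts its earliest start at day 25; it finishes at 25 + 1 = day 26.
Drywall cannot start until insulation (finishes day 26, plus 1-day gap → day 27); foundation pour (finishes day 7); site survey (finishes day 6). The controlling bound is day 27, so drywall finishes at 27 + 8 = day 35.
The earliest everything can be done is day 35, which is after the deadline of 30, so it is not possible.

No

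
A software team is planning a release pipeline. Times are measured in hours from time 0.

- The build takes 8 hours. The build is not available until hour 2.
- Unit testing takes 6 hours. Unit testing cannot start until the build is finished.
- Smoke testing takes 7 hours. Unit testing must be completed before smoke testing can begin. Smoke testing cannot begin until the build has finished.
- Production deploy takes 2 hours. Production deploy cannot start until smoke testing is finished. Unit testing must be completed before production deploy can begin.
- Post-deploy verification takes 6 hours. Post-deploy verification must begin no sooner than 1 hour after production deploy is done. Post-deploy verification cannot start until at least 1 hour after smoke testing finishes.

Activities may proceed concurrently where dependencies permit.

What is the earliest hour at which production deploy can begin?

The build waits on its own release at hour 2, so it starts at hour 2 and finishes at 2 + 8 = hour 10.
Unit testing cannot begin until the build (finishes hour 10). It runs from hour 10 to 10 + 6 = hour 16.
Smoke testing has to wait for unit testing (finishes hour 16); the build (finishes hour 10). The latest of these is hour 16, so smoke testing runs hour 16 to 16 + 7 = hour 23.
Production deploy waits on smoke testing (finishes hour 23); unit testing (finishes hour 16). The latest of these is hour 23, which is the earliest production deploy can start.

23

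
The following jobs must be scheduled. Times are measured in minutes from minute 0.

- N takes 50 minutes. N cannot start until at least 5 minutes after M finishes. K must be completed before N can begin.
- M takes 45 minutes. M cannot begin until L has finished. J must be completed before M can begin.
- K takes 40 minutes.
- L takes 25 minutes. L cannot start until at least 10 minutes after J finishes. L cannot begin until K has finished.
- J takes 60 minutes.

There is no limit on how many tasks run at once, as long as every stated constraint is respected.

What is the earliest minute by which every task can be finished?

K has no prerequisites, so it starts at minute 0 and finishes at minute 40.
J has no prerequisites, so it starts at minute 0 and finishes at minute 60.
L cannot start until J (finishes minute 60, plus 10-minute gap → minute 70); K (finishes minute 40). The controlling bound is minute 70, so L finishes at 70 + 25 = minute 95.
M needs all of L (finishes minute 95); J (finishes minute 60). That puts its earliest start at minute 95; it finishes at 95 + 45 = minute 140.
N has to wait for M (finishes minute 140, plus 5-minute gap → minute 145); K (finishes minute 40). The latest of these is minute 145, so N runs minute 145 to 145 + 50 = minute 195.
All tasks are finished once the last one completes. Finish times: J at 60, K at 40, L at 95, M at 140, N at 195. The latest is minute 195.

195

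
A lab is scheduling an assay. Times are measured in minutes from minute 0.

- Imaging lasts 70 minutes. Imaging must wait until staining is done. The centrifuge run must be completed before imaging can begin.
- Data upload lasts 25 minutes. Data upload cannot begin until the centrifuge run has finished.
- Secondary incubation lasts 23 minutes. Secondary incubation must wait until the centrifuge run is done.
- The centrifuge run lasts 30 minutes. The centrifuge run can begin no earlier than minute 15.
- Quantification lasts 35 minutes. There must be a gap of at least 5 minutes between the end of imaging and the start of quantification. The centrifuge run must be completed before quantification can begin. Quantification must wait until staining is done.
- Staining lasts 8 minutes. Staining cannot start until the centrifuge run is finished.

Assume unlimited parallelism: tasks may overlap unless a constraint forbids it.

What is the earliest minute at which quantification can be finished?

163

The centrifuge run cannot begin until its own release at minute 15. It runs from minute 15 to 15 + 30 = minute 45.
Staining cannot begin until the centrifuge run (finishes minute 45). It runs from minute 45 to 45 + 8 = minute 53.
Imaging cannot start until staining (finishes minute 53); the centrifuge run (finishes minute 45). The controlling bound is minute 53, so imaging finishes at 53 + 70 = minute 123.
Quantification cannot start until imaging (finishes minute 123, plus 5-minute gap → minute 128); the centrifuge run (finishes minute 45); staining (finishes minute 53). The controlling bound is minute 128, so quantification finishes at 128 + 35 = minute 163.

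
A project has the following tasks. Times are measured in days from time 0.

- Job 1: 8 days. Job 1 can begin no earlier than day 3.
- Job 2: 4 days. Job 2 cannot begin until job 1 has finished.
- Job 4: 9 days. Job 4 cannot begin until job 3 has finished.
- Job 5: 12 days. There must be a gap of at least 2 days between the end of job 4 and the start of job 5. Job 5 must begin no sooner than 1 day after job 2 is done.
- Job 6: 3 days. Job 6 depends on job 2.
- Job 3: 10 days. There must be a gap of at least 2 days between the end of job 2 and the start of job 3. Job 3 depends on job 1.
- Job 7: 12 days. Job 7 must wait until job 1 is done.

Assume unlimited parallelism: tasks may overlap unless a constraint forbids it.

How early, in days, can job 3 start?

17

Job 1 waits on its own release at day 3, so it starts at day 3 and finishes at 3 + 8 = day 11.
Job 2 waits on job 1 (finishes day 11), so it starts at day 11 and finishes at 11 + 4 = day 15.
Job 3 waits on job 2 (finishes day 15, plus 2-day gap → day 17); job 1 (finishes day 11). The latest of these is day 17, which is the earliest job 3 can start.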